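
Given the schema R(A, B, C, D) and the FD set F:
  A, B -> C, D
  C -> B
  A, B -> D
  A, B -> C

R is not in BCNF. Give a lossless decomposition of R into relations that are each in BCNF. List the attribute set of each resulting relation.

Candidate keys of the original relation: {A, B}, {A, C}.
{A, B, C, D}: {C} determines {B, C} here but is not a superkey — split on C -> B, giving {B, C} and {A, C, D}.
{B, C} has no BCNF violation.
{A, C, D} has no BCNF violation.

{A, C, D}; {B, C}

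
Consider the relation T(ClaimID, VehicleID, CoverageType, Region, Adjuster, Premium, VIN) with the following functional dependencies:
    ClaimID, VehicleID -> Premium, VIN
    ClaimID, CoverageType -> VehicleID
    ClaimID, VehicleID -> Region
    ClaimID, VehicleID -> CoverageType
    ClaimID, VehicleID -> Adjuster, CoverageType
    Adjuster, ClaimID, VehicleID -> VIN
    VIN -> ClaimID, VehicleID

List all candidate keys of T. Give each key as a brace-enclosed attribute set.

Closure of {VIN} is {Adjuster, ClaimID, CoverageType, Premium, Region, VIN, VehicleID}, the whole schema; {VIN} is a candidate key.
Closure of {ClaimID, CoverageType} is {Adjuster, ClaimID, CoverageType, Premium, Region, VIN, VehicleID}, the whole schema; {ClaimID, CoverageType} is a candidate key.
Closure of {ClaimID, VehicleID} is {Adjuster, ClaimID, CoverageType, Premium, Region, VIN, VehicleID}, the whole schema; {ClaimID, VehicleID} is a candidate key.
No proper subset of any of these is a key, and no other minimal superkey exists.

{ClaimID, CoverageType}, {ClaimID, VehicleID}, {VIN}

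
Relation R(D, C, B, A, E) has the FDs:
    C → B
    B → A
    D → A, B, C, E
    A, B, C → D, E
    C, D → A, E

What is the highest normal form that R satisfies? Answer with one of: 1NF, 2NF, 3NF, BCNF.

2NF

Candidate keys: {C}, {D}. Prime attributes: {C, D}.
B → A breaks BCNF: {B}⁺ = {A, B}, so {B} is not a superkey.
B → A has non-prime {A} on the right and a non-superkey on the left, so 3NF fails.
With only single-attribute keys there can be no partial dependency, so 2NF holds.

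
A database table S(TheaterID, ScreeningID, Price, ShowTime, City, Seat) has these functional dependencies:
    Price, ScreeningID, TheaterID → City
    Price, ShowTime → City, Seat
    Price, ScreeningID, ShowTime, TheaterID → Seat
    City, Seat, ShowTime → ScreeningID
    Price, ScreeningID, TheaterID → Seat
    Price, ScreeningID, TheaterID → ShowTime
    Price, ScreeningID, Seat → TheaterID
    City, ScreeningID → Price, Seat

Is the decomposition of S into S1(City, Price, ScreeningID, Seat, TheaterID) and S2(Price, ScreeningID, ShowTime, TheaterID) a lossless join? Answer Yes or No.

Common attributes: {Price, ScreeningID, TheaterID}; their closure is {City, Price, ScreeningID, Seat, ShowTime, TheaterID}.
Since S1 ⊆ {City, Price, ScreeningID, Seat, ShowTime, TheaterID}, the intersection is a superkey of S1; the decomposition is lossless.

Yes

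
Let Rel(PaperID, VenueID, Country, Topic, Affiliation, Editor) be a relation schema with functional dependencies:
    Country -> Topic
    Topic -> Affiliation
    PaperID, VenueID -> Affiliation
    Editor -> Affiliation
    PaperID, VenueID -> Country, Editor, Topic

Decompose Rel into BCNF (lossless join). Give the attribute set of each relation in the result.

Candidate key of the original relation: {PaperID, VenueID}.
In {Affiliation, Country, Editor, PaperID, Topic, VenueID}, {Country} is not a superkey ({Country}⁺ restricted to this set is {Affiliation, Country, Topic}), so split on Country -> Affiliation, Topic into {Affiliation, Country, Topic} and {Country, Editor, PaperID, VenueID}.
In {Affiliation, Country, Topic}, {Topic} is not a superkey ({Topic}⁺ restricted to this set is {Affiliation, Topic}), so split on Topic -> Affiliation into {Affiliation, Topic} and {Country, Topic}.
{Affiliation, Topic} has no BCNF violation.
{Country, Topic} has no BCNF violation.
{Country, Editor, PaperID, VenueID} has no BCNF violation.

{Affiliation, Topic}; {Country, Editor, PaperID, VenueID}; {Country, Topic}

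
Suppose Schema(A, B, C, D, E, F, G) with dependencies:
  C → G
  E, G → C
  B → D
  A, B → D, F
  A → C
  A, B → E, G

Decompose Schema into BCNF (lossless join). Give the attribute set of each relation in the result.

Candidate key of the original relation: {A, B}.
Within {A, B, C, D, E, F, G}: {C}⁺ ∩ {A, B, C, D, E, F, G} = {C, G}, not the whole set, so C → G violates BCNF; decompose into {C, G} and {A, B, C, D, E, F}.
{C, G} has no BCNF violation.
Within {A, B, C, D, E, F}: {B}⁺ ∩ {A, B, C, D, E, F} = {B, D}, not the whole set, so B → D violates BCNF; decompose into {B, D} and {A, B, C, E, F}.
{B, D} has no BCNF violation.
Within {A, B, C, E, F}: {A}⁺ ∩ {A, B, C, E, F} = {A, C}, not the whole set, so A → C violates BCNF; decompose into {A, C} and {A, B, E, F}.
{A, C} has no BCNF violation.
{A, B, E, F} has no BCNF violation.

{A, B, E, F}; {A, C}; {B, D}; {C, G}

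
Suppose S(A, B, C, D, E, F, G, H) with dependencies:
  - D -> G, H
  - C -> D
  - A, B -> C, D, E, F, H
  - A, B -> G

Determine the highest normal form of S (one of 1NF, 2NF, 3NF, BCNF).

Candidate key: {A, B}. Prime attributes: {A, B}.
D -> G, H: {D}⁺ = {D, G, H}, which is not all of the attributes, so the left side is not a superkey — BCNF is violated.
Because {G, H} are non-prime and the left side of D -> G, H is not a superkey, the relation is not in 3NF.
No proper subset of a key has a non-prime attribute in its closure, so there is no partial dependency; 2NF holds.

2NF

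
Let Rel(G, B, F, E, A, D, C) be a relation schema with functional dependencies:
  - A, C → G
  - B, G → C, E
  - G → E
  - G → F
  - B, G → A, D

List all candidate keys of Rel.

{A, B, C}, {B, G}

No FD produces {B}, so it must be in every candidate key.
{B, G}⁺ = {A, B, C, D, E, F, G}, which is every attribute, so {B, G} is a candidate key.
{A, B, C}⁺ = {A, B, C, D, E, F, G}, which is every attribute, so {A, B, C} is a candidate key.
These are minimal and exhaustive — every other superkey contains one of them.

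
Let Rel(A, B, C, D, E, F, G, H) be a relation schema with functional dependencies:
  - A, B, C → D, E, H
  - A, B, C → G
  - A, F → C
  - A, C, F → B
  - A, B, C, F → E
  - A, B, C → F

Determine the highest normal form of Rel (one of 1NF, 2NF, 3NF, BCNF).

Candidate keys: {A, B, C}, {A, F}. Prime attributes: {A, B, C, F}.
Every FD has a superkey on the left, so the relation is in BCNF.

BCNF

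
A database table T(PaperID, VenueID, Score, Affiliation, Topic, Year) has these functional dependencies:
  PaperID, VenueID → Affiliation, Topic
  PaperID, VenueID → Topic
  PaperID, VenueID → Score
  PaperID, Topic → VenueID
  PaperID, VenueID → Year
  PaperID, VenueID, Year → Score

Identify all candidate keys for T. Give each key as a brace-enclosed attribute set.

{PaperID, Topic}, {PaperID, VenueID}

Attributes never on any right-hand side: {PaperID} — every candidate key must contain it.
{PaperID, Topic}⁺ = {Affiliation, PaperID, Score, Topic, VenueID, Year} — all of the relation — so {PaperID, Topic} is a candidate key.
{PaperID, VenueID}⁺ = {Affiliation, PaperID, Score, Topic, VenueID, Year} — all of the relation — so {PaperID, VenueID} is a candidate key.
Any other superkey properly contains one of these, so there are no further candidate keys.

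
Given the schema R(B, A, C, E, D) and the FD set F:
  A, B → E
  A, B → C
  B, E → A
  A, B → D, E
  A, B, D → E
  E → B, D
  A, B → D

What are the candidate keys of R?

{A, B}, {E}

Closure of {E} is {A, B, C, D, E}, the whole schema; {E} is a candidate key.
Closure of {A, B} is {A, B, C, D, E}, the whole schema; {A, B} is a candidate key.
Any other superkey properly contains one of these, so there are no further candidate keys.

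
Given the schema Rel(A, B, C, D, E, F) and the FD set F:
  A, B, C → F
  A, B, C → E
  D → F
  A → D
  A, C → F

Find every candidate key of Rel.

{A, B, C}

No FD produces {A, B, C}, so they must be in every candidate key.
{A, B, C}⁺ = {A, B, C, D, E, F} — all of the relation — so {A, B, C} is a candidate key.
Every other attribute set either contains this one or has a smaller closure.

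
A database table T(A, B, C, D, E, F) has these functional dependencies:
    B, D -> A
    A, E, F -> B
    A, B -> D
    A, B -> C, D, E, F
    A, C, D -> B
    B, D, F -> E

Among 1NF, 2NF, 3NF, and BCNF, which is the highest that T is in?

Candidate keys: {A, B}, {A, C, D}, {A, E, F}, {B, D}. Prime attributes: {A, B, C, D, E, F}.
Each dependency's left side is a superkey — BCNF holds.

BCNF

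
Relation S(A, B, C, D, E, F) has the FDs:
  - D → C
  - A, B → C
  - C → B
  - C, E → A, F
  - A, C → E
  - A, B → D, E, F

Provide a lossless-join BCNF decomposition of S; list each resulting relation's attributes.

Candidate keys of the original relation: {A, B}, {A, C}, {A, D}, {C, E}, {D, E}.
{A, B, C, D, E, F}: {D} determines {B, C, D} here but is not a superkey — split on D → B, C, giving {B, C, D} and {A, D, E, F}.
{B, C, D}: {C} determines {B, C} here but is not a superkey — split on C → B, giving {B, C} and {C, D}.
{B, C} has no BCNF violation.
{C, D} has no BCNF violation.
{A, D, E, F} has no BCNF violation.

{A, D, E, F}; {B, C}; {C, D}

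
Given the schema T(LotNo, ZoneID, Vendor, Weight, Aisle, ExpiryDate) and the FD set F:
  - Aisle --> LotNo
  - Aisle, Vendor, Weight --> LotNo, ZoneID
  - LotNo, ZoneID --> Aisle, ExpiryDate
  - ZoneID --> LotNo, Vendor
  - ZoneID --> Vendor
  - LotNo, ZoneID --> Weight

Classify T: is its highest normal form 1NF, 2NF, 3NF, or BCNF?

Candidate keys: {Aisle, Vendor, Weight}, {ZoneID}. Prime attributes: {Aisle, Vendor, Weight, ZoneID}.
Aisle --> LotNo: {Aisle}⁺ = {Aisle, LotNo}, which is not all of the attributes, so the left side is not a superkey — BCNF is violated.
Because {LotNo} is non-prime and the left side of Aisle --> LotNo is not a superkey, the relation is not in 3NF.
{Aisle} is a proper subset of the key {Aisle, Vendor, Weight}, and {Aisle}⁺ contains the non-prime attribute {LotNo} — a partial dependency, so 2NF is violated.

1NF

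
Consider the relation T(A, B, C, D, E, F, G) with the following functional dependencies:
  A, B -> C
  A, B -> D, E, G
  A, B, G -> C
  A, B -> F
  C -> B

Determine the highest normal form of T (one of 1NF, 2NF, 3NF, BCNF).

3NF

Candidate keys: {A, B}, {A, C}. Prime attributes: {A, B, C}.
C -> B: {C}⁺ = {B, C}, which is not all of the attributes, so the left side is not a superkey — BCNF is violated.
Its right-hand attributes {B} are all prime, as are those of every other non-superkey FD — the relation is in 3NF.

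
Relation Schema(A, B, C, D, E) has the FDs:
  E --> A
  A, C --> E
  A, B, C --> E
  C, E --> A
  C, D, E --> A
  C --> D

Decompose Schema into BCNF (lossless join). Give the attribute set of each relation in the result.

{A, E}; {B, C, E}; {C, D}

Candidate keys of the original relation: {A, B, C}, {B, C, E}.
{A, B, C, D, E}: {E} determines {A, E} here but is not a superkey — split on E --> A, giving {A, E} and {B, C, D, E}.
{A, E}: every determinant is a superkey — BCNF.
{B, C, D, E}: {C, E} determines {C, D, E} here but is not a superkey — split on C, E --> D, giving {C, D, E} and {B, C, E}.
{C, D, E}: {C} determines {C, D} here but is not a superkey — split on C --> D, giving {C, D} and {C, E}.
{C, D}: every determinant is a superkey — BCNF.
{C, E}: every determinant is a superkey — BCNF.
{B, C, E}: every determinant is a superkey — BCNF.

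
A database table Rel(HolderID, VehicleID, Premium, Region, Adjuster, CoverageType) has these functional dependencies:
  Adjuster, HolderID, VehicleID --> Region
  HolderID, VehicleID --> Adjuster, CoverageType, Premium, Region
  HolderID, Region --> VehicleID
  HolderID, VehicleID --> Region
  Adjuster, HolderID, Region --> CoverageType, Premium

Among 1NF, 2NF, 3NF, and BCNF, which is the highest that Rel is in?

Candidate keys: {HolderID, Region}, {HolderID, VehicleID}. Prime attributes: {HolderID, Region, VehicleID}.
Every FD has a superkey on the left, so the relation is in BCNF.

BCNF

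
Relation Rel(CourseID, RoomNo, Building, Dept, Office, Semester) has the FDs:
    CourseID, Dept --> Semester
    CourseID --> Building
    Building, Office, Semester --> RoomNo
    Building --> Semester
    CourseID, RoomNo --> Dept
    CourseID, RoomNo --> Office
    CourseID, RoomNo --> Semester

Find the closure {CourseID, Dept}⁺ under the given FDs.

Start with {CourseID, Dept}.
CourseID, Dept --> Semester applies; add {Semester} → now {CourseID, Dept, Semester}.
CourseID --> Building applies; add {Building} → now {Building, CourseID, Dept, Semester}.
No further FD applies.

{Building, CourseID, Dept, Semester}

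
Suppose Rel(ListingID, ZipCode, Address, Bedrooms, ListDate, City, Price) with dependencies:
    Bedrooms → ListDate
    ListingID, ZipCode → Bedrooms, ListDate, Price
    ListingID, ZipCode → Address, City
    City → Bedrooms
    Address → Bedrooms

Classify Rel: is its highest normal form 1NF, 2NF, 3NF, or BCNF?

2NF

Candidate key: {ListingID, ZipCode}. Prime attributes: {ListingID, ZipCode}.
Bedrooms → ListDate breaks BCNF: {Bedrooms}⁺ = {Bedrooms, ListDate}, so {Bedrooms} is not a superkey.
Because {ListDate} is non-prime and the left side of Bedrooms → ListDate is not a superkey, the relation is not in 3NF.
No non-prime attribute depends on a proper subset of any candidate key, so 2NF holds.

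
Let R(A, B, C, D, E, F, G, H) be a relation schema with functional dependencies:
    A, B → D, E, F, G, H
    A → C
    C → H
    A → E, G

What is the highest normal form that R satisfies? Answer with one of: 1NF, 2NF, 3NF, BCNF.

Candidate key: {A, B}. Prime attributes: {A, B}.
A → C breaks BCNF: {A}⁺ = {A, C, E, G, H}, so {A} is not a superkey.
Because {C} is non-prime and the left side of A → C is not a superkey, the relation is not in 3NF.
The proper key subset {A} of {A, B} determines non-prime {C, E, G, H}, so the relation is not even in 2NF.

1NF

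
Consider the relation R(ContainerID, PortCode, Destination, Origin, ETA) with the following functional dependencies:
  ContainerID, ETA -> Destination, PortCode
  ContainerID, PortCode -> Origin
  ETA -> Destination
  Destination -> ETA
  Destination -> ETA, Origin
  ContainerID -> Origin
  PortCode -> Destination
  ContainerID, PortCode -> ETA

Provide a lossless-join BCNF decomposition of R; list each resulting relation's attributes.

{ContainerID, PortCode}; {Destination, ETA, Origin}; {ETA, PortCode}

Candidate keys of the original relation: {ContainerID, Destination}, {ContainerID, ETA}, {ContainerID, PortCode}.
Within {ContainerID, Destination, ETA, Origin, PortCode}: {ETA}⁺ ∩ {ContainerID, Destination, ETA, Origin, PortCode} = {Destination, ETA, Origin}, not the whole set, so ETA -> Destination, Origin violates BCNF; decompose into {Destination, ETA, Origin} and {ContainerID, ETA, PortCode}.
{Destination, ETA, Origin}: every determinant is a superkey — BCNF.
Within {ContainerID, ETA, PortCode}: {PortCode}⁺ ∩ {ContainerID, ETA, PortCode} = {ETA, PortCode}, not the whole set, so PortCode -> ETA violates BCNF; decompose into {ETA, PortCode} and {ContainerID, PortCode}.
{ETA, PortCode}: every determinant is a superkey — BCNF.
{ContainerID, PortCode}: every determinant is a superkey — BCNF.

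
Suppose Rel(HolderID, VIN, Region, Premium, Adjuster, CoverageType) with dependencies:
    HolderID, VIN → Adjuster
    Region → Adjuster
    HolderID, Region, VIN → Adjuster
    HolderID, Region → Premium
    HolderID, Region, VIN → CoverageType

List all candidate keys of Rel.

{HolderID, Region, VIN} never appear on the right of any FD, so every key must include all of them.
{HolderID, Region, VIN} is a candidate key since {HolderID, Region, VIN}⁺ = {Adjuster, CoverageType, HolderID, Premium, Region, VIN} covers every attribute.
Every other attribute set either contains this one or has a smaller closure.

{HolderID, Region, VIN}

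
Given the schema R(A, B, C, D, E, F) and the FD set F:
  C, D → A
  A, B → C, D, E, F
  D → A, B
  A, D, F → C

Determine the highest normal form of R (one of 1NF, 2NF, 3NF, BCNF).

Candidate keys: {A, B}, {D}. Prime attributes: {A, B, D}.
Every FD has a superkey on the left, so the relation is in BCNF.

BCNF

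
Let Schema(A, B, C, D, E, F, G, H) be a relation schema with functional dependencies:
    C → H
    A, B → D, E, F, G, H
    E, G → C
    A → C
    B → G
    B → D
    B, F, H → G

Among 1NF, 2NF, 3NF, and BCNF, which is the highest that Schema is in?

1NF

Candidate key: {A, B}. Prime attributes: {A, B}.
C → H breaks BCNF: {C}⁺ = {C, H}, so {C} is not a superkey.
C → H determines the non-prime attribute {H} from a non-superkey — 3NF is violated.
Since {A} ⊂ {A, B} and {A}⁺ ⊇ {C, H} with {C, H} non-prime, there is a partial dependency; 2NF fails.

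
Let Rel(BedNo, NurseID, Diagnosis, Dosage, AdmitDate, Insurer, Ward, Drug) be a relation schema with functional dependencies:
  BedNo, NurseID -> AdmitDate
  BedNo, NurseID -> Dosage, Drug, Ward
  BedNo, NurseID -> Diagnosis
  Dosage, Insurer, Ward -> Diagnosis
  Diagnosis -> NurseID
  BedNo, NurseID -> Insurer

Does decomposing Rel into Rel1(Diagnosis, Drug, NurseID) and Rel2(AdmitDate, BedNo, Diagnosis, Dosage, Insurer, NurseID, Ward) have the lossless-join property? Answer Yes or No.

No

Rel1 ∩ Rel2 = {Diagnosis, NurseID}; its closure under F is {Diagnosis, NurseID}.
Neither Rel1 nor Rel2 is contained in that closure, so the decomposition is lossy.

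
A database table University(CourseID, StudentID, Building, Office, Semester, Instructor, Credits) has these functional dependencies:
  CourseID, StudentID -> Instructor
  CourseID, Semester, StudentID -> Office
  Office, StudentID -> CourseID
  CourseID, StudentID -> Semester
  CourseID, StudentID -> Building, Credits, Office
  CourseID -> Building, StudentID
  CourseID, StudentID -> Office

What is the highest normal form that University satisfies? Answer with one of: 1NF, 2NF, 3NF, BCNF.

Candidate keys: {CourseID}, {Office, StudentID}. Prime attributes: {CourseID, Office, StudentID}.
The left-hand side of every FD is a superkey, so BCNF is satisfied.

BCNF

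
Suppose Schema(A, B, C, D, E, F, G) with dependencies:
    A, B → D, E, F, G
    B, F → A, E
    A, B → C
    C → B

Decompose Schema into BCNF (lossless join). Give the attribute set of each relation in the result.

{A, C, D, E, F, G}; {B, C}

Candidate keys of the original relation: {A, B}, {A, C}, {B, F}, {C, F}.
{A, B, C, D, E, F, G}: {C} determines {B, C} here but is not a superkey — split on C → B, giving {B, C} and {A, C, D, E, F, G}.
{B, C}: every determinant is a superkey — BCNF.
{A, C, D, E, F, G}: every determinant is a superkey — BCNF.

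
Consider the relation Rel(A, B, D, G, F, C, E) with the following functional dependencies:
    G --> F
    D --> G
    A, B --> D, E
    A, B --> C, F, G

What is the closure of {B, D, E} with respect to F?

Start with {B, D, E}.
D --> G applies; add {G} → now {B, D, E, G}.
G --> F applies; add {F} → now {B, D, E, F, G}.
No further FD applies.

{B, D, E, F, G}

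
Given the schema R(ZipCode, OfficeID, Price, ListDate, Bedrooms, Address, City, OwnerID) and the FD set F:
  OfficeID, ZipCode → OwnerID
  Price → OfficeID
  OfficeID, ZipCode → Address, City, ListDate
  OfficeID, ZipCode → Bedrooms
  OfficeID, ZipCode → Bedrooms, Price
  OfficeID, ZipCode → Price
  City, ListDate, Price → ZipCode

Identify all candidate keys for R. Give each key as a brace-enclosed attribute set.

{City, ListDate, Price}, {OfficeID, ZipCode}, {Price, ZipCode}

{OfficeID, ZipCode} is a candidate key since {OfficeID, ZipCode}⁺ = {Address, Bedrooms, City, ListDate, OfficeID, OwnerID, Price, ZipCode} covers every attribute.
{Price, ZipCode} is a candidate key since {Price, ZipCode}⁺ = {Address, Bedrooms, City, ListDate, OfficeID, OwnerID, Price, ZipCode} covers every attribute.
{City, ListDate, Price} is a candidate key since {City, ListDate, Price}⁺ = {Address, Bedrooms, City, ListDate, OfficeID, OwnerID, Price, ZipCode} covers every attribute.
These are minimal and exhaustive — every other superkey contains one of them.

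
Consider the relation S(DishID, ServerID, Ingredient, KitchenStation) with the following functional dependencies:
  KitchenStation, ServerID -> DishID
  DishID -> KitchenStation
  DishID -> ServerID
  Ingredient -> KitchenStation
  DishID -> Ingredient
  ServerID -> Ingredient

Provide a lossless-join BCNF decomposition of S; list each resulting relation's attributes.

Candidate keys of the original relation: {DishID}, {ServerID}.
Within {DishID, Ingredient, KitchenStation, ServerID}: {Ingredient}⁺ ∩ {DishID, Ingredient, KitchenStation, ServerID} = {Ingredient, KitchenStation}, not the whole set, so Ingredient -> KitchenStation violates BCNF; decompose into {Ingredient, KitchenStation} and {DishID, Ingredient, ServerID}.
{Ingredient, KitchenStation} is in BCNF.
{DishID, Ingredient, ServerID} is in BCNF.

{DishID, Ingredient, ServerID}; {Ingredient, KitchenStation}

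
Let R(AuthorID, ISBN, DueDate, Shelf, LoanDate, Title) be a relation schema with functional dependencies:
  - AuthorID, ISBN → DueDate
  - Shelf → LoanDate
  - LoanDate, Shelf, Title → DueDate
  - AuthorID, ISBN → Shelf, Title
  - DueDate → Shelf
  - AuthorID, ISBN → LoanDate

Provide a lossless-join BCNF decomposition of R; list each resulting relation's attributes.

Candidate key of the original relation: {AuthorID, ISBN}.
{AuthorID, DueDate, ISBN, LoanDate, Shelf, Title}: {Shelf} determines {LoanDate, Shelf} here but is not a superkey — split on Shelf → LoanDate, giving {LoanDate, Shelf} and {AuthorID, DueDate, ISBN, Shelf, Title}.
{LoanDate, Shelf} is in BCNF.
{AuthorID, DueDate, ISBN, Shelf, Title}: {DueDate} determines {DueDate, Shelf} here but is not a superkey — split on DueDate → Shelf, giving {DueDate, Shelf} and {AuthorID, DueDate, ISBN, Title}.
{DueDate, Shelf} is in BCNF.
{AuthorID, DueDate, ISBN, Title} is in BCNF.

{AuthorID, DueDate, ISBN, Title}; {DueDate, Shelf}; {LoanDate, Shelf}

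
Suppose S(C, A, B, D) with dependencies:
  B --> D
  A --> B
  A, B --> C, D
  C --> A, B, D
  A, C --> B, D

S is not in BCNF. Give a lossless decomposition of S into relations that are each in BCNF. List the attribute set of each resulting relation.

Candidate keys of the original relation: {A}, {C}.
In {A, B, C, D}, {B} is not a superkey ({B}⁺ restricted to this set is {B, D}), so split on B --> D into {B, D} and {A, B, C}.
{B, D} is in BCNF.
{A, B, C} is in BCNF.

{A, B, C}; {B, D}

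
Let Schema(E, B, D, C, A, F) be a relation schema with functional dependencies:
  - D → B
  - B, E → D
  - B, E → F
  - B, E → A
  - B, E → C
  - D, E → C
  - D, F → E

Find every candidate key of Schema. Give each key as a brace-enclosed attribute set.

{B, E}, {D, E}, {D, F}

Closure of {B, E} is {A, B, C, D, E, F}, the whole schema; {B, E} is a candidate key.
Closure of {D, E} is {A, B, C, D, E, F}, the whole schema; {D, E} is a candidate key.
Closure of {D, F} is {A, B, C, D, E, F}, the whole schema; {D, F} is a candidate key.
No proper subset of any of these is a key, and no other minimal superkey exists.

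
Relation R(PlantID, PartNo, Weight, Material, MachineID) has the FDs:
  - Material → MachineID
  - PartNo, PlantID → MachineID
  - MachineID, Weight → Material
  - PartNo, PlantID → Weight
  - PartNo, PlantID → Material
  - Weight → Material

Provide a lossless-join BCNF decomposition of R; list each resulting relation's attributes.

Candidate key of the original relation: {PartNo, PlantID}.
{MachineID, Material, PartNo, PlantID, Weight}: {Material} determines {MachineID, Material} here but is not a superkey — split on Material → MachineID, giving {MachineID, Material} and {Material, PartNo, PlantID, Weight}.
{MachineID, Material}: every determinant is a superkey — BCNF.
{Material, PartNo, PlantID, Weight}: {Weight} determines {Material, Weight} here but is not a superkey — split on Weight → Material, giving {Material, Weight} and {PartNo, PlantID, Weight}.
{Material, Weight}: every determinant is a superkey — BCNF.
{PartNo, PlantID, Weight}: every determinant is a superkey — BCNF.

{MachineID, Material}; {Material, Weight}; {PartNo, PlantID, Weight}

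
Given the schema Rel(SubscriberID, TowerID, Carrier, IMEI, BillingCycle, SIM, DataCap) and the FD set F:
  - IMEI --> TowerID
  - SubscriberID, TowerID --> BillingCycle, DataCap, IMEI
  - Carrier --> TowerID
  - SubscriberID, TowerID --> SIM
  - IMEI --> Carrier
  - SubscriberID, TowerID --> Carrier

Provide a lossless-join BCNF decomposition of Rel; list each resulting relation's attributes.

Candidate keys of the original relation: {Carrier, SubscriberID}, {IMEI, SubscriberID}, {SubscriberID, TowerID}.
{BillingCycle, Carrier, DataCap, IMEI, SIM, SubscriberID, TowerID}: {IMEI} determines {Carrier, IMEI, TowerID} here but is not a superkey — split on IMEI --> Carrier, TowerID, giving {Carrier, IMEI, TowerID} and {BillingCycle, DataCap, IMEI, SIM, SubscriberID}.
{Carrier, IMEI, TowerID}: {Carrier} determines {Carrier, TowerID} here but is not a superkey — split on Carrier --> TowerID, giving {Carrier, TowerID} and {Carrier, IMEI}.
{Carrier, TowerID} is in BCNF.
{Carrier, IMEI} is in BCNF.
{BillingCycle, DataCap, IMEI, SIM, SubscriberID} is in BCNF.

{BillingCycle, DataCap, IMEI, SIM, SubscriberID}; {Carrier, IMEI}; {Carrier, TowerID}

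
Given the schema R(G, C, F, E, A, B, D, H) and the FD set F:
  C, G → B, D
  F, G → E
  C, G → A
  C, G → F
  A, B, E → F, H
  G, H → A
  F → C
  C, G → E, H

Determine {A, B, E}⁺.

Start with {A, B, E}.
A, B, E → F, H applies; add {F, H} → now {A, B, E, F, H}.
F → C applies; add {C} → now {A, B, C, E, F, H}.
No further FD applies.

{A, B, C, E, F, H}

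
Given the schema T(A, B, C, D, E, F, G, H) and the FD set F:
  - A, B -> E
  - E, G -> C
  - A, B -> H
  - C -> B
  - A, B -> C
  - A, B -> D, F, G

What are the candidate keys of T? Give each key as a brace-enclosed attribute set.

{A, B}, {A, C}, {A, E, G}

Attributes never on any right-hand side: {A} — every candidate key must contain it.
Closure of {A, B} is {A, B, C, D, E, F, G, H}, the whole schema; {A, B} is a candidate key.
Closure of {A, C} is {A, B, C, D, E, F, G, H}, the whole schema; {A, C} is a candidate key.
Closure of {A, E, G} is {A, B, C, D, E, F, G, H}, the whole schema; {A, E, G} is a candidate key.
Any other superkey properly contains one of these, so there are no further candidate keys.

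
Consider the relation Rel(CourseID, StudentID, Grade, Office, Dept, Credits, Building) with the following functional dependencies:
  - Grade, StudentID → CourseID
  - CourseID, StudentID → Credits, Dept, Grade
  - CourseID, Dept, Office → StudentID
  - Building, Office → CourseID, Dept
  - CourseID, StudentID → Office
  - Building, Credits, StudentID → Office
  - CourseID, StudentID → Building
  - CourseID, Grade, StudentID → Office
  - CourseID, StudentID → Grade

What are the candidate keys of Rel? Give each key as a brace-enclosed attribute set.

{Building, Credits, StudentID}, {Building, Office}, {CourseID, Dept, Office}, {CourseID, StudentID}, {Grade, StudentID}

{Building, Office}⁺ = {Building, CourseID, Credits, Dept, Grade, Office, StudentID} — all of the relation — so {Building, Office} is a candidate key.
{CourseID, StudentID}⁺ = {Building, CourseID, Credits, Dept, Grade, Office, StudentID} — all of the relation — so {CourseID, StudentID} is a candidate key.
{Grade, StudentID}⁺ = {Building, CourseID, Credits, Dept, Grade, Office, StudentID} — all of the relation — so {Grade, StudentID} is a candidate key.
{Building, Credits, StudentID}⁺ = {Building, CourseID, Credits, Dept, Grade, Office, StudentID} — all of the relation — so {Building, Credits, StudentID} is a candidate key.
{CourseID, Dept, Office}⁺ = {Building, CourseID, Credits, Dept, Grade, Office, StudentID} — all of the relation — so {CourseID, Dept, Office} is a candidate key.
These are minimal and exhaustive — every other superkey contains one of them.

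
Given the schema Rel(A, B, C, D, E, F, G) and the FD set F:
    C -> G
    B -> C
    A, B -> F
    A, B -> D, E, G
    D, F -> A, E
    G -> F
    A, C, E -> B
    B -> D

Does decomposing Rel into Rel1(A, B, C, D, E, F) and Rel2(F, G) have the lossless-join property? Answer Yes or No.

The shared attributes are {F} and {F}⁺ = {F}.
The closure covers neither Rel1 nor Rel2 entirely; the join is not lossless.

No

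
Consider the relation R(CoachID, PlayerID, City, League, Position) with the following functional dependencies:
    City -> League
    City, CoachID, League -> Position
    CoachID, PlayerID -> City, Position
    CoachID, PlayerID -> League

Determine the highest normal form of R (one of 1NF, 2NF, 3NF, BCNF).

2NF

Candidate key: {CoachID, PlayerID}. Prime attributes: {CoachID, PlayerID}.
City -> League: {City}⁺ = {City, League}, which is not all of the attributes, so the left side is not a superkey — BCNF is violated.
City -> League determines the non-prime attribute {League} from a non-superkey — 3NF is violated.
Checking every proper subset of each key, none determines a non-prime attribute — 2NF is satisfied.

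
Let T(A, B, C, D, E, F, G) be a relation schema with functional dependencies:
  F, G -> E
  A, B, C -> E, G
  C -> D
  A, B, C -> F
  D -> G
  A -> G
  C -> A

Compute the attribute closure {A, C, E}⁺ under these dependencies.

Start with {A, C, E}.
C -> D applies; add {D} → now {A, C, D, E}.
D -> G applies; add {G} → now {A, C, D, E, G}.
No further FD applies.

{A, C, D, E, G}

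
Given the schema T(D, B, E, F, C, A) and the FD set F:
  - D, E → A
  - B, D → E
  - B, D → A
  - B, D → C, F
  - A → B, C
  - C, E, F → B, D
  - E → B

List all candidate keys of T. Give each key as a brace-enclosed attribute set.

{A, D}⁺ = {A, B, C, D, E, F}, which is every attribute, so {A, D} is a candidate key.
{B, D}⁺ = {A, B, C, D, E, F}, which is every attribute, so {B, D} is a candidate key.
{D, E}⁺ = {A, B, C, D, E, F}, which is every attribute, so {D, E} is a candidate key.
{A, E, F}⁺ = {A, B, C, D, E, F}, which is every attribute, so {A, E, F} is a candidate key.
{C, E, F}⁺ = {A, B, C, D, E, F}, which is every attribute, so {C, E, F} is a candidate key.
Any other superkey properly contains one of these, so there are no further candidate keys.

{A, D}, {A, E, F}, {B, D}, {C, E, F}, {D, E}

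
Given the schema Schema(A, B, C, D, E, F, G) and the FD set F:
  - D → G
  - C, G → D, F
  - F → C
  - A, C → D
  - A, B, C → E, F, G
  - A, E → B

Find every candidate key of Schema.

Attributes never on any right-hand side: {A} — every candidate key must contain it.
{A, B, C} is a candidate key since {A, B, C}⁺ = {A, B, C, D, E, F, G} covers every attribute.
{A, B, F} is a candidate key since {A, B, F}⁺ = {A, B, C, D, E, F, G} covers every attribute.
{A, C, E} is a candidate key since {A, C, E}⁺ = {A, B, C, D, E, F, G} covers every attribute.
{A, E, F} is a candidate key since {A, E, F}⁺ = {A, B, C, D, E, F, G} covers every attribute.
These are minimal and exhaustive — every other superkey contains one of them.

{A, B, C}, {A, B, F}, {A, C, E}, {A, E, F}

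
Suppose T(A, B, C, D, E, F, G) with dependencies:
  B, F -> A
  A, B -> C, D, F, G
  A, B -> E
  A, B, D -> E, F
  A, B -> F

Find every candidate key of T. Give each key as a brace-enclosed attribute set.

Attributes never on any right-hand side: {B} — every candidate key must contain it.
{A, B}⁺ = {A, B, C, D, E, F, G}, which is every attribute, so {A, B} is a candidate key.
{B, F}⁺ = {A, B, C, D, E, F, G}, which is every attribute, so {B, F} is a candidate key.
No proper subset of any of these is a key, and no other minimal superkey exists.

{A, B}, {B, F}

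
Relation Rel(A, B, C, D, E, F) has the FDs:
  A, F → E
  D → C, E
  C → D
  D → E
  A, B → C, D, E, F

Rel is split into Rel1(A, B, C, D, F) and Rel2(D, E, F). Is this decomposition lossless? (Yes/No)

Yes

The shared attributes are {D, F} and {D, F}⁺ = {C, D, E, F}.
Since Rel2 ⊆ {C, D, E, F}, the intersection is a superkey of Rel2; the decomposition is lossless.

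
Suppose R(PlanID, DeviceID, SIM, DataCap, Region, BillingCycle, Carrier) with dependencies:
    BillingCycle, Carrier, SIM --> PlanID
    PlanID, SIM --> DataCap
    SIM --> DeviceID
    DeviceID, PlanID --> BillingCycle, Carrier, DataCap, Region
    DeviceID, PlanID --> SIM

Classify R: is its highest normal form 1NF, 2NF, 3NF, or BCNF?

Candidate keys: {BillingCycle, Carrier, SIM}, {DeviceID, PlanID}, {PlanID, SIM}. Prime attributes: {BillingCycle, Carrier, DeviceID, PlanID, SIM}.
For SIM --> DeviceID we have {SIM}⁺ = {DeviceID, SIM}; {SIM} is not a superkey, so BCNF fails.
Its right-hand attributes {DeviceID} are all prime, as are those of every other non-superkey FD — the relation is in 3NF.

3NF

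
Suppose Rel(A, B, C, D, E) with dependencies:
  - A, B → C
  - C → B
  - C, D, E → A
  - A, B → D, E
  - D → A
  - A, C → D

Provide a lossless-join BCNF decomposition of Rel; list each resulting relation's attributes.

{A, D}; {B, C}; {C, D, E}

Candidate keys of the original relation: {A, B}, {A, C}, {B, D}, {C, D}.
Within {A, B, C, D, E}: {C}⁺ ∩ {A, B, C, D, E} = {B, C}, not the whole set, so C → B violates BCNF; decompose into {B, C} and {A, C, D, E}.
{B, C}: every determinant is a superkey — BCNF.
Within {A, C, D, E}: {D}⁺ ∩ {A, C, D, E} = {A, D}, not the whole set, so D → A violates BCNF; decompose into {A, D} and {C, D, E}.
{A, D}: every determinant is a superkey — BCNF.
{C, D, E}: every determinant is a superkey — BCNF.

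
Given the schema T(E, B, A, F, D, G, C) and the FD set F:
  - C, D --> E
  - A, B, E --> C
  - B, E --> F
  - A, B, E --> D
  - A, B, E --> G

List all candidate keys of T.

{A, B} never appear on the right of any FD, so every key must include all of them.
Closure of {A, B, E} is {A, B, C, D, E, F, G}, the whole schema; {A, B, E} is a candidate key.
Closure of {A, B, C, D} is {A, B, C, D, E, F, G}, the whole schema; {A, B, C, D} is a candidate key.
No proper subset of any of these is a key, and no other minimal superkey exists.

{A, B, C, D}, {A, B, E}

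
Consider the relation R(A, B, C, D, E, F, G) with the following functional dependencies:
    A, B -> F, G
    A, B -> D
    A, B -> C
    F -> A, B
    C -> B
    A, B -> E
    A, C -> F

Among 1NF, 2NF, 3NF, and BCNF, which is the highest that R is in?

Candidate keys: {A, B}, {A, C}, {F}. Prime attributes: {A, B, C, F}.
C -> B breaks BCNF: {C}⁺ = {B, C}, so {C} is not a superkey.
Since {B} ⊆ prime attributes and every other non-superkey FD also has a prime right side, the schema is in 3NF.

3NF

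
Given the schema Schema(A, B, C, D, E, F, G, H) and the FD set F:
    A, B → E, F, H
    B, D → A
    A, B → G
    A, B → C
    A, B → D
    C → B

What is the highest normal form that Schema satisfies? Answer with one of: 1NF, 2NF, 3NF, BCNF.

3NF

Candidate keys: {A, B}, {A, C}, {B, D}, {C, D}. Prime attributes: {A, B, C, D}.
C → B breaks BCNF: {C}⁺ = {B, C}, so {C} is not a superkey.
But every attribute on its right side ({B}) is prime, and the same holds for every other non-superkey FD, so 3NF still holds.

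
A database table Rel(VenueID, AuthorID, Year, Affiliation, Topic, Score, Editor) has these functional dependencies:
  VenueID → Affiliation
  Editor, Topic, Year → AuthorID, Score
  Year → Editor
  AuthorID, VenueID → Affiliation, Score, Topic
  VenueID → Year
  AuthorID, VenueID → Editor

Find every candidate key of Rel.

No FD produces {VenueID}, so it must be in every candidate key.
{AuthorID, VenueID}⁺ = {Affiliation, AuthorID, Editor, Score, Topic, VenueID, Year} — all of the relation — so {AuthorID, VenueID} is a candidate key.
{Topic, VenueID}⁺ = {Affiliation, AuthorID, Editor, Score, Topic, VenueID, Year} — all of the relation — so {Topic, VenueID} is a candidate key.
These are minimal and exhaustive — every other superkey contains one of them.

{AuthorID, VenueID}, {Topic, VenueID}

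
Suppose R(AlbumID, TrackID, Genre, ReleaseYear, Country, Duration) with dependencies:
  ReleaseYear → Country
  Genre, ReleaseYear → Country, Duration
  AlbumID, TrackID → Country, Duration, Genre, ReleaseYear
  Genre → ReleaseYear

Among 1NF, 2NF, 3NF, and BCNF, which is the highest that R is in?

2NF

Candidate key: {AlbumID, TrackID}. Prime attributes: {AlbumID, TrackID}.
ReleaseYear → Country: {ReleaseYear}⁺ = {Country, ReleaseYear}, which is not all of the attributes, so the left side is not a superkey — BCNF is violated.
ReleaseYear → Country has non-prime {Country} on the right and a non-superkey on the left, so 3NF fails.
No proper subset of a key has a non-prime attribute in its closure, so there is no partial dependency; 2NF holds.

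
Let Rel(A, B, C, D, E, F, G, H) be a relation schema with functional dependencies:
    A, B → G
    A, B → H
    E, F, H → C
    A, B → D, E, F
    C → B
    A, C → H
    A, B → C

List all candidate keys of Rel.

{A, B}, {A, C}, {A, E, F, H}

No FD produces {A}, so it must be in every candidate key.
{A, B}⁺ = {A, B, C, D, E, F, G, H}, which is every attribute, so {A, B} is a candidate key.
{A, C}⁺ = {A, B, C, D, E, F, G, H}, which is every attribute, so {A, C} is a candidate key.
{A, E, F, H}⁺ = {A, B, C, D, E, F, G, H}, which is every attribute, so {A, E, F, H} is a candidate key.
These are minimal and exhaustive — every other superkey contains one of them.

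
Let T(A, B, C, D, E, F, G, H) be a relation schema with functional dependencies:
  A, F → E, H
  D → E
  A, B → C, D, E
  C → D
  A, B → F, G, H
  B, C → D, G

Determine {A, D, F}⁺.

Start with {A, D, F}.
A, F → E, H applies; add {E, H} → now {A, D, E, F, H}.
No further FD applies.

{A, D, E, F, H}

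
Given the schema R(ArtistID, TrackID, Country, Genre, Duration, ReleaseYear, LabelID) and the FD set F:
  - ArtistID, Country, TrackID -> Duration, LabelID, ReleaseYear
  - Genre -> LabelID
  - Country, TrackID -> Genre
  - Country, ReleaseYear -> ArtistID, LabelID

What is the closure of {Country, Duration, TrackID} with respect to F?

Start with {Country, Duration, TrackID}.
Country, TrackID -> Genre applies; add {Genre} → now {Country, Duration, Genre, TrackID}.
Genre -> LabelID applies; add {LabelID} → now {Country, Duration, Genre, LabelID, TrackID}.
No further FD applies.

{Country, Duration, Genre, LabelID, TrackID}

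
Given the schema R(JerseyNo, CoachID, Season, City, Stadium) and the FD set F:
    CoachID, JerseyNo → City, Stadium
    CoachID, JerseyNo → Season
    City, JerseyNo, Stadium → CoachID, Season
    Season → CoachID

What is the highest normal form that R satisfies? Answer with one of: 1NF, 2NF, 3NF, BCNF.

Candidate keys: {City, JerseyNo, Stadium}, {CoachID, JerseyNo}, {JerseyNo, Season}. Prime attributes: {City, CoachID, JerseyNo, Season, Stadium}.
Season → CoachID: {Season}⁺ = {CoachID, Season}, which is not all of the attributes, so the left side is not a superkey — BCNF is violated.
Since {CoachID} ⊆ prime attributes and every other non-superkey FD also has a prime right side, the schema is in 3NF.

3NF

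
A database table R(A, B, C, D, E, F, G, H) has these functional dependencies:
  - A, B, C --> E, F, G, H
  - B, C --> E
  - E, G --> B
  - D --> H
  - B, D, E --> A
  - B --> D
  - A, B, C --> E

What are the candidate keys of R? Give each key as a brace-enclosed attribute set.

{C} never appears on the right of any FD, so every key must include it.
{B, C}⁺ = {A, B, C, D, E, F, G, H} — all of the relation — so {B, C} is a candidate key.
{C, E, G}⁺ = {A, B, C, D, E, F, G, H} — all of the relation — so {C, E, G} is a candidate key.
Any other superkey properly contains one of these, so there are no further candidate keys.

{B, C}, {C, E, G}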